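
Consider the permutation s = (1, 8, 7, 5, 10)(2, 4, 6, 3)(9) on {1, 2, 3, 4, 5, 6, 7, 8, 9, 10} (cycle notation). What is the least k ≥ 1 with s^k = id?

20

The disjoint cycles have lengths 5, 4, 1.
The order of s is the least common multiple of its cycle lengths: lcm(5, 4) = 20.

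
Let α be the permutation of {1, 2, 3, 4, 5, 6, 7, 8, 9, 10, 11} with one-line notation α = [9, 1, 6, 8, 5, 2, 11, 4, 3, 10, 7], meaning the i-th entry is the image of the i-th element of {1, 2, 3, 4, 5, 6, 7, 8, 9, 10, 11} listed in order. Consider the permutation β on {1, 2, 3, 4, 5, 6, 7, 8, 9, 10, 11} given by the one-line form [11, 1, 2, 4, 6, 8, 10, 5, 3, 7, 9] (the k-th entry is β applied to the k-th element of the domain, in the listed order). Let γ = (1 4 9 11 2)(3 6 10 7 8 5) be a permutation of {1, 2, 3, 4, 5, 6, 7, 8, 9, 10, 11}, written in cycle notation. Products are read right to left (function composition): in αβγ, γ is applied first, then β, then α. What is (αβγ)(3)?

Chase 3: γ(3) = 6; β(6) = 8; α(8) = 4. Hence (αβγ)(3) = 4.

4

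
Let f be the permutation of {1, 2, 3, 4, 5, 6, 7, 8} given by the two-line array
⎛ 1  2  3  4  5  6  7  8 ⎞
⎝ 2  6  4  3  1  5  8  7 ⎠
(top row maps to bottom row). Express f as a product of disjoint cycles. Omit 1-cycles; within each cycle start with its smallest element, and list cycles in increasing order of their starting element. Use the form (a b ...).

(1 2 6 5)(3 4)(7 8)

Iterating f from 1 gives 1 → 2 → 6 → 5 → 1; that is the 4-cycle (1 2 6 5).
Continuing from each remaining unvisited element yields (1 2 6 5)(3 4)(7 8).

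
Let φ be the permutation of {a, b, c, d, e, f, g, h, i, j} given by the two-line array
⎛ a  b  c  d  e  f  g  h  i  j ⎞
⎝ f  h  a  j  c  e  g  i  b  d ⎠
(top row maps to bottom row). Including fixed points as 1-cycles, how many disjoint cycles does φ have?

The cycle decomposition is (a f e c)(b h i)(d j)(g), which has 4 cycles (counting 1-cycles).

4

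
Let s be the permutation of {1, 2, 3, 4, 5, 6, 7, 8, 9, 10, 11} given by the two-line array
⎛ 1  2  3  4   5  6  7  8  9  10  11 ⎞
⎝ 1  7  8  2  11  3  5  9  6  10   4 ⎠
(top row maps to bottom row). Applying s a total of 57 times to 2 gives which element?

Tracing 2 → 7 → … returns to 2 after 5 steps, so 2 lies in a 5-cycle (2, 7, 5, 11, 4).
Powers repeat with period 5 on this cycle, and 57 mod 5 = 2, so s^57(2) = s^2(2).
Stepping 2 places around the cycle: 2 → 7 → 5.

5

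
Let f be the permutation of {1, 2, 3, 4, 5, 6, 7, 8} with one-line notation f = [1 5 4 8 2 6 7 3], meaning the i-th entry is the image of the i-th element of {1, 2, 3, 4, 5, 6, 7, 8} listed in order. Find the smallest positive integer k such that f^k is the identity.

6

The disjoint-cycle form of f has cycle lengths 3, 2, 1, 1, 1.
The order is lcm(3, 2) = 6.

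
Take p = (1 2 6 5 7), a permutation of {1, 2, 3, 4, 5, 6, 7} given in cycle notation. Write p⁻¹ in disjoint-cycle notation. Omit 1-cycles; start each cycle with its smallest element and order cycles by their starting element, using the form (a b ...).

(1 7 5 6 2)

If p sends a → b within a cycle, p⁻¹ sends b → a; equivalently, reverse each cycle.
After reversing and putting each cycle's least element first, p⁻¹ = (1 7 5 6 2).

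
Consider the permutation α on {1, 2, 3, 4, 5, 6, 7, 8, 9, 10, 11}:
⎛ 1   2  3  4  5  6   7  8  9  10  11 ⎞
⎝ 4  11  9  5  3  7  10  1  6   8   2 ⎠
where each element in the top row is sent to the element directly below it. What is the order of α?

18

Writing α as disjoint cycles, the cycle lengths are 9, 2.
Since disjoint cycles commute, ord(α) = lcm(9, 2) = 18.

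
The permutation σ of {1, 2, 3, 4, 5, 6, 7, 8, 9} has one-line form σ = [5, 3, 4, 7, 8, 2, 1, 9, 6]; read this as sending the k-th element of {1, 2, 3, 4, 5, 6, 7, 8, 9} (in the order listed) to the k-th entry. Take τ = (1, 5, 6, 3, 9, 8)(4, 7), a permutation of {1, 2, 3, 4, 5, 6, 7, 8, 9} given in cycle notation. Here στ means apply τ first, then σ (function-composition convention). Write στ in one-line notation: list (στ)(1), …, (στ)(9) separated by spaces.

8 3 6 1 2 4 7 5 9

For each element, apply τ then σ: 1 → 5 → 8; 2 → 2 → 3; 3 → 9 → 6; 4 → 7 → 1; 5 → 6 → 2; 6 → 3 → 4; 7 → 4 → 7; 8 → 1 → 5; 9 → 8 → 9.
Collecting the images, στ = [8 3 6 1 2 4 7 5 9].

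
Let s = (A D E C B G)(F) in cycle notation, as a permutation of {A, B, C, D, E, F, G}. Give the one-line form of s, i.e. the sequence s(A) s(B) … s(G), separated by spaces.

Image by image: A→D, B→G, C→B, D→E, E→C, F→F, G→A.
Listing these in domain order gives D G B E C F A.

D G B E C F A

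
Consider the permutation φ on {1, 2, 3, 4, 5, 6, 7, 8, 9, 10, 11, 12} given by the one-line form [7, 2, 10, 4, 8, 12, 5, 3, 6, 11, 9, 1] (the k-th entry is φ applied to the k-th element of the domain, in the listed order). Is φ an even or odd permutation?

odd

In disjoint-cycle form the cycle lengths are 10, 1, 1.
A cycle of length ℓ contributes ℓ−1 transpositions, so φ is a product of 9 transpositions — odd.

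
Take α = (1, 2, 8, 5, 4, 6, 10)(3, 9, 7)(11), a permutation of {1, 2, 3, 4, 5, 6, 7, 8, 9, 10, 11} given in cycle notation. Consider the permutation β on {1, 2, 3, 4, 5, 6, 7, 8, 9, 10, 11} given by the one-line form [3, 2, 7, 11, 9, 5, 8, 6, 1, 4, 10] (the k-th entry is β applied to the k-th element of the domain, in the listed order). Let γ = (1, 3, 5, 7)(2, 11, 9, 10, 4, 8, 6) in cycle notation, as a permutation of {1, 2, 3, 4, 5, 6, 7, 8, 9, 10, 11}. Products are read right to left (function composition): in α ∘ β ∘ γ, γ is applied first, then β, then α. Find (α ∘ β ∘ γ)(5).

Apply the permutations in order: γ(5) = 7, then β(7) = 8, then α(8) = 5. So (α ∘ β ∘ γ)(5) = 5.

5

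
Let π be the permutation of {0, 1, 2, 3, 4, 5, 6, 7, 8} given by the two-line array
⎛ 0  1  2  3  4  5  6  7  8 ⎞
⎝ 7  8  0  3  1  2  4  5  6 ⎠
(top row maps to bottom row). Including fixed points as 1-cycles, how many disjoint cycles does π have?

3

The cycle decomposition is (0, 7, 5, 2)(1, 8, 6, 4)(3), which has 3 cycles (counting 1-cycles).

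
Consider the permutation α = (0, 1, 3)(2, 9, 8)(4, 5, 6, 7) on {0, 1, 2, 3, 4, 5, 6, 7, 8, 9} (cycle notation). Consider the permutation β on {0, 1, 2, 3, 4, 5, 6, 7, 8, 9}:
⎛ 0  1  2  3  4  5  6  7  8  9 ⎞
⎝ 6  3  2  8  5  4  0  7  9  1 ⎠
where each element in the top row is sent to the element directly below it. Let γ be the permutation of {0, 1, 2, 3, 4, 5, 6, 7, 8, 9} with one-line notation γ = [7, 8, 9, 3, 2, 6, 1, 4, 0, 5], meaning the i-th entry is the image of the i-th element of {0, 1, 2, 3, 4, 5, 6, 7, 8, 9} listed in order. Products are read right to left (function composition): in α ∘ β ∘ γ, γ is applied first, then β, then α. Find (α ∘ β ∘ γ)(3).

2

Apply the permutations in order: γ(3) = 3, then β(3) = 8, then α(8) = 2. So (α ∘ β ∘ γ)(3) = 2.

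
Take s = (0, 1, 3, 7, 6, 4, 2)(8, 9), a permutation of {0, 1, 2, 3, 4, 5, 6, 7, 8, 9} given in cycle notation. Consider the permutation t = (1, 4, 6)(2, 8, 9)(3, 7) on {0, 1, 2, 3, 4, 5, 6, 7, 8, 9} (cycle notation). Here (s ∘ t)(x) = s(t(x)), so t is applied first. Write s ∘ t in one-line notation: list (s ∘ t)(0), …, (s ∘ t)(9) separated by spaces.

1 2 9 6 4 5 3 7 8 0

(s ∘ t)(x) = s(t(x)). Computing each image: s(t(0)) = s(0) = 1, s(t(1)) = s(4) = 2, s(t(2)) = s(8) = 9, s(t(3)) = s(7) = 6, s(t(4)) = s(6) = 4, s(t(5)) = s(5) = 5, s(t(6)) = s(1) = 3, s(t(7)) = s(3) = 7, s(t(8)) = s(9) = 8, s(t(9)) = s(2) = 0.
Hence s ∘ t = [1 2 9 6 4 5 3 7 8 0].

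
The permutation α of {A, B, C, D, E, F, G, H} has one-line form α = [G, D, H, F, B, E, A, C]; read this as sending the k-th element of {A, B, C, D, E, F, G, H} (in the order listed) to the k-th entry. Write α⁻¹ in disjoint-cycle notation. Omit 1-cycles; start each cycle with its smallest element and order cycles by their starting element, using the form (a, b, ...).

The cycle decomposition of α is (A, G)(B, D, F, E)(C, H).
Reversing each cycle (and rotating so the smallest element leads) gives α⁻¹ = (A, G)(B, E, F, D)(C, H).

(A, G)(B, E, F, D)(C, H)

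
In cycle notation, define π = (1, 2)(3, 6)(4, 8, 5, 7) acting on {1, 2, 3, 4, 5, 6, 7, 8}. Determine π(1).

2

In the cycle (1, 2), 1 is followed by 2, so π(1) = 2.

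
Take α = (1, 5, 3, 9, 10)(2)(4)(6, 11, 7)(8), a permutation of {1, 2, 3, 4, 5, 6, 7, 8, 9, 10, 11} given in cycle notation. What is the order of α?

15

The disjoint cycles have lengths 5, 3, 1, 1, 1.
Since disjoint cycles commute, ord(α) = lcm(5, 3) = 15.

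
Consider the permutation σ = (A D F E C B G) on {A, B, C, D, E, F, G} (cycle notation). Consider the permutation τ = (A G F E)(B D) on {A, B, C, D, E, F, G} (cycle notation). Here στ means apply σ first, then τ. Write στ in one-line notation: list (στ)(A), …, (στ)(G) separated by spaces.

B F D E C A G

(στ)(x) = τ(σ(x)). Computing each image: τ(σ(A)) = τ(D) = B, τ(σ(B)) = τ(G) = F, τ(σ(C)) = τ(B) = D, τ(σ(D)) = τ(F) = E, τ(σ(E)) = τ(C) = C, τ(σ(F)) = τ(E) = A, τ(σ(G)) = τ(A) = G.
Hence στ = [B F D E C A G].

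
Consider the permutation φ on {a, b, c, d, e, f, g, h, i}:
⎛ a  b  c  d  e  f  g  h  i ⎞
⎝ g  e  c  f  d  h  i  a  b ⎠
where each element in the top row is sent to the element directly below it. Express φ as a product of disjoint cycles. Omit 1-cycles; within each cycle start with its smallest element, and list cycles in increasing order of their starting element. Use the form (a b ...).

Iterating φ from a gives a → g → i → b → e → d → f → h → a; that is the 8-cycle (a g i b e d f h).
Continuing from each remaining unvisited element yields (a g i b e d f h).

(a g i b e d f h)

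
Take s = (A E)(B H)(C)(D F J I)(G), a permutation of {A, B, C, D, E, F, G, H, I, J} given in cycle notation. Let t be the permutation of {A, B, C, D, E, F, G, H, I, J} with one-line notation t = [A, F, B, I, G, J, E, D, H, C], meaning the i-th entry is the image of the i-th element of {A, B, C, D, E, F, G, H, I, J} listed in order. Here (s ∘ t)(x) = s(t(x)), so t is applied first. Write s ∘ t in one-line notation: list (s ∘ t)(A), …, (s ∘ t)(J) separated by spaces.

E J H D G I A F B C

(s ∘ t)(x) = s(t(x)). Computing each image: s(t(A)) = s(A) = E, s(t(B)) = s(F) = J, s(t(C)) = s(B) = H, s(t(D)) = s(I) = D, s(t(E)) = s(G) = G, s(t(F)) = s(J) = I, s(t(G)) = s(E) = A, s(t(H)) = s(D) = F, s(t(I)) = s(H) = B, s(t(J)) = s(C) = C.
Hence s ∘ t = [E J H D G I A F B C].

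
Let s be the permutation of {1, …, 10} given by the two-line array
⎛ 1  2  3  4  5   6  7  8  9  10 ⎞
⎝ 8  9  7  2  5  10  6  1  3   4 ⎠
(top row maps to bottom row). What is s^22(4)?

Tracing 4 → 2 → … returns to 4 after 7 steps, so 4 lies in a 7-cycle (2 9 3 7 6 10 4).
Powers repeat with period 7 on this cycle, and 22 mod 7 = 1, so s^22(4) = s^1(4).
Stepping 1 place around the cycle: 4 → 2.

2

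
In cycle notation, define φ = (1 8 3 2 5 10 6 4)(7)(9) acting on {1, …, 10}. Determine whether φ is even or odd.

The cycle lengths are 8, 1, 1.
A cycle of length ℓ contributes ℓ−1 transpositions, so φ is a product of 7 transpositions — odd.

odd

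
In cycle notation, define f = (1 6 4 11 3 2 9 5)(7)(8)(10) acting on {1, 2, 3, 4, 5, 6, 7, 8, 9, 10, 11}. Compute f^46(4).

4 lies in the 8-cycle (1 6 4 11 3 2 9 5).
Powers repeat with period 8 on this cycle, and 46 mod 8 = 6, so f^46(4) = f^6(4).
Stepping 6 places around the cycle: 4 → 11 → 3 → 2 → 9 → 5 → 1.

1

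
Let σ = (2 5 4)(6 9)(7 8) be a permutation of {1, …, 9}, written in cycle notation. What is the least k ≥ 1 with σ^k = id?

The cycle type of σ is (3, 2, 2, 1, 1).
The order of σ is the least common multiple of its cycle lengths: lcm(3, 2, 2) = 6.

6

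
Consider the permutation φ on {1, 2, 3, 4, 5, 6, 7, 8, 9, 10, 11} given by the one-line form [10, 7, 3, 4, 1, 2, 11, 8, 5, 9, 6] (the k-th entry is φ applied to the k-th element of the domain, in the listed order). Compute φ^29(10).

9

Tracing 10 → 9 → … returns to 10 after 4 steps, so 10 lies in a 4-cycle (1 10 9 5).
Since the cycle has length 4, φ^29 acts on it the same as φ^1 (29 mod 4 = 1).
Advancing 1 step from 10: 10 → 9.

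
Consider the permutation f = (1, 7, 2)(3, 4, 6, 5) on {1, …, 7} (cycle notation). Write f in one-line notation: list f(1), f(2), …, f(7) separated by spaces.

7 1 4 6 3 5 2

Image by image: 1→7, 2→1, 3→4, 4→6, 5→3, 6→5, 7→2.
Listing these in domain order gives 7 1 4 6 3 5 2.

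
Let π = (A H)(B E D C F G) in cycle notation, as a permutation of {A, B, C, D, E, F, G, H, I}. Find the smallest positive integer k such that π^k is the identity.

The cycle type of π is (6, 2, 1).
The order is lcm(6, 2) = 6.

6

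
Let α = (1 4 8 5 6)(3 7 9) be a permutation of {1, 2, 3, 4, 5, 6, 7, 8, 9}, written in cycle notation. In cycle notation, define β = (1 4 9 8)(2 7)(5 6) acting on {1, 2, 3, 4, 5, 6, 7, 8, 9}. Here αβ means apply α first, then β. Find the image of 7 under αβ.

(αβ)(7) = β(α(7)). α(7) = 9, then β(9) = 8. So (αβ)(7) = 8.

8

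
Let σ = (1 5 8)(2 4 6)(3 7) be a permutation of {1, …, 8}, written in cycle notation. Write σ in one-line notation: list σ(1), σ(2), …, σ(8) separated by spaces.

5 4 7 6 8 2 3 1

Image by image: 1→5, 2→4, 3→7, 4→6, 5→8, 6→2, 7→3, 8→1.
Listing these in domain order gives 5 4 7 6 8 2 3 1.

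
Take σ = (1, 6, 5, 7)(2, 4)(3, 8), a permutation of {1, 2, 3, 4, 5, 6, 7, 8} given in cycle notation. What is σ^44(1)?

1 lies in the 4-cycle (1, 6, 5, 7).
Since the cycle has length 4, σ^44 acts on it the same as σ^0 (44 mod 4 = 0).
So σ^44(1) = 1.

1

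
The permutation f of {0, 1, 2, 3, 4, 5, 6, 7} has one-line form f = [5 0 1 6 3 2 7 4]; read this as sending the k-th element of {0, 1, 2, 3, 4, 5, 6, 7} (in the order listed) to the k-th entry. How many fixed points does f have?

0

No element satisfies f(x) = x, so there are 0 fixed points.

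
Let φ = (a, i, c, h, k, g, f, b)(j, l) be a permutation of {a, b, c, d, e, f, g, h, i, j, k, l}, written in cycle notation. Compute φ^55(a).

b

a lies in the 8-cycle (a, i, c, h, k, g, f, b).
On an 8-cycle, φ^8 is the identity, so φ^55 = φ^7 there (55 ≡ 7 mod 8).
Advancing 7 steps from a: a → i → c → h → k → g → f → b.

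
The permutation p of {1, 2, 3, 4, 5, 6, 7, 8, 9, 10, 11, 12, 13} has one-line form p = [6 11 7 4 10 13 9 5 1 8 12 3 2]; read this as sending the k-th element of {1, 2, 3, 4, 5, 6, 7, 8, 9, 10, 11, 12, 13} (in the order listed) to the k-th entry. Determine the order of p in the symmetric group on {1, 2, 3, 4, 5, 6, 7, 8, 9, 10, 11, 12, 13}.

9

The disjoint-cycle form of p has cycle lengths 9, 3, 1.
Since disjoint cycles commute, ord(p) = lcm(9, 3) = 9.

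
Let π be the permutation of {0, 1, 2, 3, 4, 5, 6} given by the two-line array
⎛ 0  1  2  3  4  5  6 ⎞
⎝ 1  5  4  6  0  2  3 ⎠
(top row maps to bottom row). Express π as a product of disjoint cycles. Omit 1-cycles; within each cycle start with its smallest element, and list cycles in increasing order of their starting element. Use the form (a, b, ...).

Start at 0 and follow images: 0 → 1 → 5 → 2 → 4 → 0, giving the cycle (0, 1, 5, 2, 4).
Continuing from each remaining unvisited element yields (0, 1, 5, 2, 4)(3, 6).

(0, 1, 5, 2, 4)(3, 6)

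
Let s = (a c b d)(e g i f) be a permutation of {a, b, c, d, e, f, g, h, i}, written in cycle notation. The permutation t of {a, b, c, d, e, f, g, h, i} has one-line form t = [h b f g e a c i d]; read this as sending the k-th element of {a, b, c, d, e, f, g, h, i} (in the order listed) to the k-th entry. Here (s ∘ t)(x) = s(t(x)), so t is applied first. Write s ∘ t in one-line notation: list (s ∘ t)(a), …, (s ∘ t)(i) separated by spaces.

h d e i g c b f a

Chase each element through t then s: a → h → h; b → b → d; c → f → e; d → g → i; e → e → g; f → a → c; g → c → b; h → i → f; i → d → a.
So s ∘ t in one-line form is h d e i g c b f a.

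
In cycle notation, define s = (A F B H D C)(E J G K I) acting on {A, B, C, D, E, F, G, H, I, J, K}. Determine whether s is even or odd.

odd

The cycle lengths are 6, 5.
A cycle of length ℓ contributes ℓ−1 transpositions, so s is a product of 5 + 4 = 9 transpositions — odd.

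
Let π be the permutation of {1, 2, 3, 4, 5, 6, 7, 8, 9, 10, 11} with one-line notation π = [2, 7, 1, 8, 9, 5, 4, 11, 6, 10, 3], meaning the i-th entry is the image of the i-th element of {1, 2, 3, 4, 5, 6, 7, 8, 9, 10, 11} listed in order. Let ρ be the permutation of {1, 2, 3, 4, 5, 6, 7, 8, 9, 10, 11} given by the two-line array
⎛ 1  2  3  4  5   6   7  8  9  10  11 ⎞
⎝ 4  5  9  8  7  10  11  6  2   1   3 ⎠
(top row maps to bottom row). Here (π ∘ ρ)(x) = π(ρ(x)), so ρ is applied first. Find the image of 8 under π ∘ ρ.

First apply ρ: ρ(8) = 6, then π(6) = 5. Thus (π ∘ ρ)(8) = 5.

5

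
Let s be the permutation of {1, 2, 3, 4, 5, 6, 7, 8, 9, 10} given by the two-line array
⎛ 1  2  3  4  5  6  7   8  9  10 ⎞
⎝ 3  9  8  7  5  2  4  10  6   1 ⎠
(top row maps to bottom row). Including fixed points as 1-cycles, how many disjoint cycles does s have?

4

The cycle decomposition is (1, 3, 8, 10)(2, 9, 6)(4, 7)(5), which has 4 cycles (counting 1-cycles).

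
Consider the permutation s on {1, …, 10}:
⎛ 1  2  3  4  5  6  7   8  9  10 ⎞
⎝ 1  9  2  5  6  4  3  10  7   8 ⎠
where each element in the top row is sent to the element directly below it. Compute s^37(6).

4

Tracing 6 → 4 → … returns to 6 after 3 steps, so 6 lies in a 3-cycle (4 5 6).
Since the cycle has length 3, s^37 acts on it the same as s^1 (37 mod 3 = 1).
Stepping 1 place around the cycle: 6 → 4.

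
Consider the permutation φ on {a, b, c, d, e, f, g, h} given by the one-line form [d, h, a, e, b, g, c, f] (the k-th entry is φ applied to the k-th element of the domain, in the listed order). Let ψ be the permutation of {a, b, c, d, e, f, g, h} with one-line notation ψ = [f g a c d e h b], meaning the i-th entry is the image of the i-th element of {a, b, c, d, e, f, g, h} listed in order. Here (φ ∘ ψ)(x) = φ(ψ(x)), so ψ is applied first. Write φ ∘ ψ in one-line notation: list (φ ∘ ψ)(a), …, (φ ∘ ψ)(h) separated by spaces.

g c d a e b f h

(φ ∘ ψ)(x) = φ(ψ(x)). Computing each image: φ(ψ(a)) = φ(f) = g, φ(ψ(b)) = φ(g) = c, φ(ψ(c)) = φ(a) = d, φ(ψ(d)) = φ(c) = a, φ(ψ(e)) = φ(d) = e, φ(ψ(f)) = φ(e) = b, φ(ψ(g)) = φ(h) = f, φ(ψ(h)) = φ(b) = h.
Hence φ ∘ ψ = [g c d a e b f h].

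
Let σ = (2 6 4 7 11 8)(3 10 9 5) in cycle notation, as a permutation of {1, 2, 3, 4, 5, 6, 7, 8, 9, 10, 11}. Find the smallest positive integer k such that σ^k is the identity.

The cycle type of σ is (6, 4, 1).
The order of σ is the least common multiple of its cycle lengths: lcm(6, 4) = 12.

12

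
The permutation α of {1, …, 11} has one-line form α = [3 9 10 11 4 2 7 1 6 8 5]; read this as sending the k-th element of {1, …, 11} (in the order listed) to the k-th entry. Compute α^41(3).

10

Tracing 3 → 10 → … returns to 3 after 4 steps, so 3 lies in a 4-cycle (1 3 10 8).
On a 4-cycle, α^4 is the identity, so α^41 = α^1 there (41 ≡ 1 mod 4).
Stepping 1 place around the cycle: 3 → 10.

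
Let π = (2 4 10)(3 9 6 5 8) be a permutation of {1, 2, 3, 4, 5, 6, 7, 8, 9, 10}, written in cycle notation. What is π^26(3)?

9

3 lies in the 5-cycle (3 9 6 5 8).
Since the cycle has length 5, π^26 acts on it the same as π^1 (26 mod 5 = 1).
Advancing 1 step from 3: 3 → 9.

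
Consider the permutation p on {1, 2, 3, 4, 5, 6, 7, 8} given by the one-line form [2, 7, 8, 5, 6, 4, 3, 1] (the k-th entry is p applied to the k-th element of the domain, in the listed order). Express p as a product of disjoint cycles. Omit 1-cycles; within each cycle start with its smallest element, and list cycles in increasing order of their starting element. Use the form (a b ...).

(1 2 7 3 8)(4 5 6)

Iterating p from 1 gives 1 → 2 → 7 → 3 → 8 → 1; that is the 5-cycle (1 2 7 3 8).
Repeating from the next unused element and collecting all non-trivial cycles gives (1 2 7 3 8)(4 5 6).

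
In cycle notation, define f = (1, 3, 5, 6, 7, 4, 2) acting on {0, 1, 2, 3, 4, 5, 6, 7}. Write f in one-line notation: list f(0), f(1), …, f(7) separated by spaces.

Each element maps to the next entry in its cycle (wrapping to the front): 0→0, 1→3, 2→1, 3→5, 4→2, 5→6, 6→7, 7→4.
Listing these in domain order gives 0 3 1 5 2 6 7 4.

0 3 1 5 2 6 7 4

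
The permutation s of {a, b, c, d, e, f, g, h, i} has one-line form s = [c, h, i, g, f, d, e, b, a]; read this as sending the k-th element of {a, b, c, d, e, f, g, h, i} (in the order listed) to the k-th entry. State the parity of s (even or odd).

In disjoint-cycle form the cycle lengths are 4, 3, 2.
A cycle is odd iff its length is even; s has 2 even-length cycles, so sgn(s) = (−1)^2 and s is even.

even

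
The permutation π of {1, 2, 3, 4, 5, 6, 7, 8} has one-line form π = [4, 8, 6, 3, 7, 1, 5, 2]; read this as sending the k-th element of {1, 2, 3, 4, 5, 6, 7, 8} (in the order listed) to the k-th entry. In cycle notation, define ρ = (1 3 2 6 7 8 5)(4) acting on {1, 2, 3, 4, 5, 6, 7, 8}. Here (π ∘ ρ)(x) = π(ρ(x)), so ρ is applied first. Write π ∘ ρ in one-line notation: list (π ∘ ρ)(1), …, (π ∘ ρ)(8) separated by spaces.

Chase each element through ρ then π: 1 → 3 → 6; 2 → 6 → 1; 3 → 2 → 8; 4 → 4 → 3; 5 → 1 → 4; 6 → 7 → 5; 7 → 8 → 2; 8 → 5 → 7.
So π ∘ ρ in one-line form is 6 1 8 3 4 5 2 7.

6 1 8 3 4 5 2 7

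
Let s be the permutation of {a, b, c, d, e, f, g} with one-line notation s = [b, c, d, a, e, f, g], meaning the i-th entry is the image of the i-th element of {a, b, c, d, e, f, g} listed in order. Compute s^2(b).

d

Tracing b → c → … returns to b after 4 steps, so b lies in a 4-cycle (a b c d).
Advancing 2 steps from b: b → c → d.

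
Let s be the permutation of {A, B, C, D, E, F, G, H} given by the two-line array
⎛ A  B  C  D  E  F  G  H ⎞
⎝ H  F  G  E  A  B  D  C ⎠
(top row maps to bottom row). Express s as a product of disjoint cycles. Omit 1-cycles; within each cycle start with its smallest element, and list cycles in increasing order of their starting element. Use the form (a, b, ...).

(A, H, C, G, D, E)(B, F)

Start at A and follow images: A → H → C → G → D → E → A, giving the cycle (A, H, C, G, D, E).
Repeating from the next unused element and collecting all non-trivial cycles gives (A, H, C, G, D, E)(B, F).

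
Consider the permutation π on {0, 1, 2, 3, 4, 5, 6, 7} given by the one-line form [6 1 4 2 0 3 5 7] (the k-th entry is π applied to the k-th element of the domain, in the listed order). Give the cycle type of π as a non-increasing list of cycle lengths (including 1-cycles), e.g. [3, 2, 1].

[6, 1, 1]

The disjoint cycles are (0 6 5 3 2 4)(1)(7), with lengths 6, 1, 1 in non-increasing order.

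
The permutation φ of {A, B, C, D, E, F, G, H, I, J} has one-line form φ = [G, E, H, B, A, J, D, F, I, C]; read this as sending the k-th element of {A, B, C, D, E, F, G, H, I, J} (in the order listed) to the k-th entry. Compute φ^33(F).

Tracing F → J → … returns to F after 4 steps, so F lies in a 4-cycle (C, H, F, J).
On a 4-cycle, φ^4 is the identity, so φ^33 = φ^1 there (33 ≡ 1 mod 4).
Stepping 1 place around the cycle: F → J.

J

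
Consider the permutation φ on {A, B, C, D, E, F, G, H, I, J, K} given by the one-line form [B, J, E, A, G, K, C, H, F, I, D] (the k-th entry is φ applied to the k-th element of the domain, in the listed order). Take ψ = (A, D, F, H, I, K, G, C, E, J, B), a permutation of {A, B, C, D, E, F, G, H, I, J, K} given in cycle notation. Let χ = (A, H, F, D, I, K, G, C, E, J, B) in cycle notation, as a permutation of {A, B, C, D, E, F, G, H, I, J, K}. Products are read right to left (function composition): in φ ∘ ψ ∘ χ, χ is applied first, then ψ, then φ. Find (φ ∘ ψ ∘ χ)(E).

Chase E: χ(E) = J; ψ(J) = B; φ(B) = J. Hence (φ ∘ ψ ∘ χ)(E) = J.

J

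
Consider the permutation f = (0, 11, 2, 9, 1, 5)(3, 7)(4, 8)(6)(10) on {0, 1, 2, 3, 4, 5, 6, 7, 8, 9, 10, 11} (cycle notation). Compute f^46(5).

9

5 lies in the 6-cycle (0, 11, 2, 9, 1, 5).
Since the cycle has length 6, f^46 acts on it the same as f^4 (46 mod 6 = 4).
Advancing 4 steps from 5: 5 → 0 → 11 → 2 → 9.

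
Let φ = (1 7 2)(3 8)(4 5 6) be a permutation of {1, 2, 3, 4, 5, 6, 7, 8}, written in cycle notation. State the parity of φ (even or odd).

The cycle lengths are 3, 3, 2.
A cycle of length ℓ contributes ℓ−1 transpositions, so φ is a product of 2 + 2 + 1 = 5 transpositions — odd.

odd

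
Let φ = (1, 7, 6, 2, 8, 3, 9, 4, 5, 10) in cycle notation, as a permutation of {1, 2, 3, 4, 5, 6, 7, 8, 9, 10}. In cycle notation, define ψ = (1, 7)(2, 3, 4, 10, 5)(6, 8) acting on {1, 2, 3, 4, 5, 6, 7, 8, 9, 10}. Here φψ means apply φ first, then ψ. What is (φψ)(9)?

10

(φψ)(9) = ψ(φ(9)). φ(9) = 4, then ψ(4) = 10. So (φψ)(9) = 10.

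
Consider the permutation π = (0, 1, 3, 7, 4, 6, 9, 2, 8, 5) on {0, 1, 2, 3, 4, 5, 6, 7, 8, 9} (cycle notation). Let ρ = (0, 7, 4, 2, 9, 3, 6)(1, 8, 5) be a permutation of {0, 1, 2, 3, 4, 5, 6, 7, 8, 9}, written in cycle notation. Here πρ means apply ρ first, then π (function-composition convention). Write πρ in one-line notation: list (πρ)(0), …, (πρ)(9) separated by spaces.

4 5 2 9 8 3 1 6 0 7

(πρ)(x) = π(ρ(x)). Computing each image: π(ρ(0)) = π(7) = 4, π(ρ(1)) = π(8) = 5, π(ρ(2)) = π(9) = 2, π(ρ(3)) = π(6) = 9, π(ρ(4)) = π(2) = 8, π(ρ(5)) = π(1) = 3, π(ρ(6)) = π(0) = 1, π(ρ(7)) = π(4) = 6, π(ρ(8)) = π(5) = 0, π(ρ(9)) = π(3) = 7.
Hence πρ = [4 5 2 9 8 3 1 6 0 7].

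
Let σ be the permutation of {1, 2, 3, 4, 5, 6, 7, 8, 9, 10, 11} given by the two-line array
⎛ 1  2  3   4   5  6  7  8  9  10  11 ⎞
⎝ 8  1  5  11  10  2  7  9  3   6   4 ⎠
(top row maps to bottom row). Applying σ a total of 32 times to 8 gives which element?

8

Tracing 8 → 9 → … returns to 8 after 8 steps, so 8 lies in an 8-cycle (1 8 9 3 5 10 6 2).
On an 8-cycle, σ^8 is the identity, so σ^32 = σ^0 there (32 ≡ 0 mod 8).
So σ^32(8) = 8.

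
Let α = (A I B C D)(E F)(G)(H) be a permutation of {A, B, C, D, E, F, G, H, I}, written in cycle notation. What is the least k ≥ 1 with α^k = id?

10

The disjoint cycles have lengths 5, 2, 1, 1.
The order of α is the least common multiple of its cycle lengths: lcm(5, 2) = 10.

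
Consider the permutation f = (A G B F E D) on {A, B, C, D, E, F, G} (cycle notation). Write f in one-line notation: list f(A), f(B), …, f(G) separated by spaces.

Image by image: A↦G, B↦F, C↦C, D↦A, E↦D, F↦E, G↦B.
So the one-line form is G F C A D E B.

G F C A D E B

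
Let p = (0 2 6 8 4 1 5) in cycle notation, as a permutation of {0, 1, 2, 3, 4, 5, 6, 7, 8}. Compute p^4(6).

5

6 lies in the 7-cycle (0 2 6 8 4 1 5).
Advancing 4 steps from 6: 6 → 8 → 4 → 1 → 5.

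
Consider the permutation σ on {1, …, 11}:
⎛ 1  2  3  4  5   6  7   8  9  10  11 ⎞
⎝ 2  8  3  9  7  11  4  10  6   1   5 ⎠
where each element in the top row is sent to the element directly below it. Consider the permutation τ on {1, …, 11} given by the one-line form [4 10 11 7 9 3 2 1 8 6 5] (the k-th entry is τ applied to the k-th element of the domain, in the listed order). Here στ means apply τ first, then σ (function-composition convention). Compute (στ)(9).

10

First apply τ: τ(9) = 8, then σ(8) = 10. Thus (στ)(9) = 10.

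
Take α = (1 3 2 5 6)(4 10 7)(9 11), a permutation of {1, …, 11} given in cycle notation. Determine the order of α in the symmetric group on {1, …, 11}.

The disjoint cycles have lengths 5, 3, 2, 1.
Since disjoint cycles commute, ord(α) = lcm(5, 3, 2) = 30.

30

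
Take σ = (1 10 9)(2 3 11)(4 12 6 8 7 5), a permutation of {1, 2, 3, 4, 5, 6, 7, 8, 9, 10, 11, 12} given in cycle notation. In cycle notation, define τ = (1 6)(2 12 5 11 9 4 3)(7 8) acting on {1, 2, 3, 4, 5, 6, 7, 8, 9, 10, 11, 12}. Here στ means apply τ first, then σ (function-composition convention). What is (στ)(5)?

First apply τ: τ(5) = 11, then σ(11) = 2. Thus (στ)(5) = 2.

2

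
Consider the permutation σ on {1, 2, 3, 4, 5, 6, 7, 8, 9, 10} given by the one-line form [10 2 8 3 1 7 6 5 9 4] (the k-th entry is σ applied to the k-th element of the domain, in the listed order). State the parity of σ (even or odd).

even

In disjoint-cycle form the cycle lengths are 6, 2, 1, 1.
A cycle is odd iff its length is even; σ has 2 even-length cycles, so sgn(σ) = (−1)^2 and σ is even.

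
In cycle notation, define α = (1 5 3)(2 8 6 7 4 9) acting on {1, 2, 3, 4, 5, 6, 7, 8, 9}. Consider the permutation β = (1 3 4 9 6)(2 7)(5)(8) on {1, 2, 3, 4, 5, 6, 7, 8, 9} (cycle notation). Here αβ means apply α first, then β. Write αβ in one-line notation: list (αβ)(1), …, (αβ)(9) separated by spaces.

(αβ)(x) = β(α(x)). Computing each image: β(α(1)) = β(5) = 5, β(α(2)) = β(8) = 8, β(α(3)) = β(1) = 3, β(α(4)) = β(9) = 6, β(α(5)) = β(3) = 4, β(α(6)) = β(7) = 2, β(α(7)) = β(4) = 9, β(α(8)) = β(6) = 1, β(α(9)) = β(2) = 7.
Hence αβ = [5 8 3 6 4 2 9 1 7].

5 8 3 6 4 2 9 1 7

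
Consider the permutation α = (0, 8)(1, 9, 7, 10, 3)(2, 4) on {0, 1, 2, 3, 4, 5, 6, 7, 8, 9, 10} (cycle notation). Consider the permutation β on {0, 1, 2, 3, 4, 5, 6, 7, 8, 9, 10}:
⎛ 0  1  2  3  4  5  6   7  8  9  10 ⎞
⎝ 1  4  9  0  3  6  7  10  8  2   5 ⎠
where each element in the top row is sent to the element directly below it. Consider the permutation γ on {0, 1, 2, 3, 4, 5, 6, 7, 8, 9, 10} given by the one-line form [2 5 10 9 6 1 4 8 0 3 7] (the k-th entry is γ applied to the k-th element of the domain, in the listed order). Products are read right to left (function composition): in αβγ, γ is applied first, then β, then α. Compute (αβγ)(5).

Chase 5: γ(5) = 1; β(1) = 4; α(4) = 2. Hence (αβγ)(5) = 2.

2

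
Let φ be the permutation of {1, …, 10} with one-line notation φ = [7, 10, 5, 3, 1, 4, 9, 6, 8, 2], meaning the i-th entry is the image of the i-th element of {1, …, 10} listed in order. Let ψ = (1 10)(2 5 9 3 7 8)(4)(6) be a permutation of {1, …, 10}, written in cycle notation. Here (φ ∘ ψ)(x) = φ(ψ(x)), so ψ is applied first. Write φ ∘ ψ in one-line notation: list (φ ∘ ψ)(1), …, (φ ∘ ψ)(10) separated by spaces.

Chase each element through ψ then φ: 1 → 10 → 2; 2 → 5 → 1; 3 → 7 → 9; 4 → 4 → 3; 5 → 9 → 8; 6 → 6 → 4; 7 → 8 → 6; 8 → 2 → 10; 9 → 3 → 5; 10 → 1 → 7.
So φ ∘ ψ in one-line form is 2 1 9 3 8 4 6 10 5 7.

2 1 9 3 8 4 6 10 5 7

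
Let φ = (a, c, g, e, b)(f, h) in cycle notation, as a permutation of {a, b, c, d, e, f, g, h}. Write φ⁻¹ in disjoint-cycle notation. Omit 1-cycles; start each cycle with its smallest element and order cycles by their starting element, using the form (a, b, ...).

The inverse reverses each cycle.
Reversing each cycle of φ and rotating so the smallest element leads gives (a, b, e, g, c)(f, h).

(a, b, e, g, c)(f, h)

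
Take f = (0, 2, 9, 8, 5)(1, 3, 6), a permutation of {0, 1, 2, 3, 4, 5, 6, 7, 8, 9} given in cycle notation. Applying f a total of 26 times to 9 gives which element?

9 lies in the 5-cycle (0, 2, 9, 8, 5).
On a 5-cycle, f^5 is the identity, so f^26 = f^1 there (26 ≡ 1 mod 5).
Advancing 1 step from 9: 9 → 8.

8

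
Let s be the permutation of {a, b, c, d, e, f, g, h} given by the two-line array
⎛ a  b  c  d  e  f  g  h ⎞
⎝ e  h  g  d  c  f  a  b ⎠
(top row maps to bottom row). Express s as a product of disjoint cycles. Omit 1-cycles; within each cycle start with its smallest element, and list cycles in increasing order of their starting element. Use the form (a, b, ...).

(a, e, c, g)(b, h)

Iterating s from a gives a → e → c → g → a; that is the 4-cycle (a, e, c, g).
Continuing from each remaining unvisited element yields (a, e, c, g)(b, h).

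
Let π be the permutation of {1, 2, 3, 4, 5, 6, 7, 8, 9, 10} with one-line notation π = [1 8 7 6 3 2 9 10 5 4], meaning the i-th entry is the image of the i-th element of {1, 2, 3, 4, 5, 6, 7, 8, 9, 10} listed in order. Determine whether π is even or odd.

In disjoint-cycle form the cycle lengths are 5, 4, 1.
A cycle is odd iff its length is even; π has 1 even-length cycle, so sgn(π) = (−1)^1 and π is odd.

odd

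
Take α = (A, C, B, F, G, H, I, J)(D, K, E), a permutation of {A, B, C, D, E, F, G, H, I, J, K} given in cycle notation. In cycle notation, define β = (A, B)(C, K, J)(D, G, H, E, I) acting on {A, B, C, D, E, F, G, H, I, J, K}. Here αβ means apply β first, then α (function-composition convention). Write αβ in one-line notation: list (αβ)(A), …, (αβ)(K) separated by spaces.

F C E H J G I D K B A

Chase each element through β then α: A → B → F; B → A → C; C → K → E; D → G → H; E → I → J; F → F → G; G → H → I; H → E → D; I → D → K; J → C → B; K → J → A.
Collecting the images, αβ = [F C E H J G I D K B A].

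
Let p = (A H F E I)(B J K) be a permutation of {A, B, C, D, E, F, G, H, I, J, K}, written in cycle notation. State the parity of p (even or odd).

The cycle lengths are 5, 3, 1, 1, 1.
A cycle is odd iff its length is even; p has 0 even-length cycles, so sgn(p) = (−1)^0 and p is even.

even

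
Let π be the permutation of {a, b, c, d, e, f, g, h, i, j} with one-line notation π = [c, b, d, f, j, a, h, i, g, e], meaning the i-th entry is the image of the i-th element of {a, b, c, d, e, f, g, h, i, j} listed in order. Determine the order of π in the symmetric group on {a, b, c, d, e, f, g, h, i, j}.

12

The disjoint-cycle form of π has cycle lengths 4, 3, 2, 1.
Since disjoint cycles commute, ord(π) = lcm(4, 3, 2) = 12.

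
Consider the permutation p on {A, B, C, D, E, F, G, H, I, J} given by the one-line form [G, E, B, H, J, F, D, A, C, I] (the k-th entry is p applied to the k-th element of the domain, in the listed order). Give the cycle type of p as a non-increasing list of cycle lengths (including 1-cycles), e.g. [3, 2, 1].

The disjoint cycles are (A, G, D, H)(B, E, J, I, C)(F), with lengths 5, 4, 1 in non-increasing order.

[5, 4, 1]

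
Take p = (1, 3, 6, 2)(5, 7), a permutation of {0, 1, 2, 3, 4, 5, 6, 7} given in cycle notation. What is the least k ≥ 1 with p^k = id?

The cycle type of p is (4, 2, 1, 1).
Since disjoint cycles commute, ord(p) = lcm(4, 2) = 4.

4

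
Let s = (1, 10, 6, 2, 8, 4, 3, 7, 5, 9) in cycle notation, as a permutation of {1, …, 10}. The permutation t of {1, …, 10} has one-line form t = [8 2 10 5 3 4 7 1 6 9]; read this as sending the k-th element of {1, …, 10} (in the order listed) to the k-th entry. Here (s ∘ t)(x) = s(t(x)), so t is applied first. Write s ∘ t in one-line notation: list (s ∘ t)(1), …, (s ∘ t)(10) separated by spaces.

4 8 6 9 7 3 5 10 2 1

For each element, apply t then s: 1 → 8 → 4; 2 → 2 → 8; 3 → 10 → 6; 4 → 5 → 9; 5 → 3 → 7; 6 → 4 → 3; 7 → 7 → 5; 8 → 1 → 10; 9 → 6 → 2; 10 → 9 → 1.
Collecting the images, s ∘ t = [4 8 6 9 7 3 5 10 2 1].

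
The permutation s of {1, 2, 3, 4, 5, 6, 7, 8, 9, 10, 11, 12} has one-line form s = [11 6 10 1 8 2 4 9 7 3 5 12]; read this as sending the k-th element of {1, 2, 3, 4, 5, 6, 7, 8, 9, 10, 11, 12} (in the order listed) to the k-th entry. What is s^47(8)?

Tracing 8 → 9 → … returns to 8 after 7 steps, so 8 lies in a 7-cycle (1, 11, 5, 8, 9, 7, 4).
Powers repeat with period 7 on this cycle, and 47 mod 7 = 5, so s^47(8) = s^5(8).
Advancing 5 steps from 8: 8 → 9 → 7 → 4 → 1 → 11.

11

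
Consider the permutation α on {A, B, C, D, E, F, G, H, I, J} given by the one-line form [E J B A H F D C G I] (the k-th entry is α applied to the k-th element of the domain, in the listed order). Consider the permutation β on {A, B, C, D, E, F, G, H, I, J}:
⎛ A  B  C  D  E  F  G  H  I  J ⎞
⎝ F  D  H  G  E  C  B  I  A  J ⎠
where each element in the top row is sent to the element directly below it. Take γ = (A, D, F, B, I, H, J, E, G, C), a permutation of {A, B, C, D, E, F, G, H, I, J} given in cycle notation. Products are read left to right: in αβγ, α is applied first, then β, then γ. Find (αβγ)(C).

F

(αβγ)(C) = γ(β(α(C))). α(C) = B, then β(B) = D, then γ(D) = F, so the result is F.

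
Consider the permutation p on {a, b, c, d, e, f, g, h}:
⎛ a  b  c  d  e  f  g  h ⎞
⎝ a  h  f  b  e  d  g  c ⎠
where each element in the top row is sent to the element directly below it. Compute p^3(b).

f

Tracing b → h → … returns to b after 5 steps, so b lies in a 5-cycle (b h c f d).
Stepping 3 places around the cycle: b → h → c → f.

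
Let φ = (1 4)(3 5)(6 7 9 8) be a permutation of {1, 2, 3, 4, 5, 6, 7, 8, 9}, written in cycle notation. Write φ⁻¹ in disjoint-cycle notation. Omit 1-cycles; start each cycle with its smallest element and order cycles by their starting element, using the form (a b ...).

The inverse reverses each cycle.
Reversing each cycle of φ and rotating so the smallest element leads gives (1 4)(3 5)(6 8 9 7).

(1 4)(3 5)(6 8 9 7)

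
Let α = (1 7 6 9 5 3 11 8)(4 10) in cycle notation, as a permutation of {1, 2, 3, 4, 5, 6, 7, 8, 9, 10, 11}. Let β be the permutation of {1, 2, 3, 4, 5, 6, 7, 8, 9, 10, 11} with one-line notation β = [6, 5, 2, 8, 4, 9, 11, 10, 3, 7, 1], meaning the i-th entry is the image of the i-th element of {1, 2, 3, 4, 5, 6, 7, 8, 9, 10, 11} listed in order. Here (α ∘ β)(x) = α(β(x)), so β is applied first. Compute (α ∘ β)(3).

First apply β: β(3) = 2, then α(2) = 2. Thus (α ∘ β)(3) = 2.

2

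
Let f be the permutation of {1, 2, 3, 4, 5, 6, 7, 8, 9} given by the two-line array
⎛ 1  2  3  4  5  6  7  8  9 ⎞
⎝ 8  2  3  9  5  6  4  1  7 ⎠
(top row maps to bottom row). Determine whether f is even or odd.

In disjoint-cycle form the cycle lengths are 3, 2, 1, 1, 1, 1.
A cycle of length ℓ contributes ℓ−1 transpositions, so f is a product of 2 + 1 = 3 transpositions — odd.

odd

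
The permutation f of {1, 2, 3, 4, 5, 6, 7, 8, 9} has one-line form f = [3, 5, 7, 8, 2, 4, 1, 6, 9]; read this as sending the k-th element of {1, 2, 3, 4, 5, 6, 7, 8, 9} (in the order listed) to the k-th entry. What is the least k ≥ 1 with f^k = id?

6

Decomposing into disjoint cycles gives cycle lengths 3, 3, 2, 1.
Since disjoint cycles commute, ord(f) = lcm(3, 3, 2) = 6.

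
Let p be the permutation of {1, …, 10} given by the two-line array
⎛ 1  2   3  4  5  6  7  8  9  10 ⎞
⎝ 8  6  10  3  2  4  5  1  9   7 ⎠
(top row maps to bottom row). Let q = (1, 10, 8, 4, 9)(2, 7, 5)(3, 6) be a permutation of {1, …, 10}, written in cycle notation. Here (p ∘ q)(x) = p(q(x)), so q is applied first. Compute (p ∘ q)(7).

2

(p ∘ q)(7) = p(q(7)). q(7) = 5, then p(5) = 2. So (p ∘ q)(7) = 2.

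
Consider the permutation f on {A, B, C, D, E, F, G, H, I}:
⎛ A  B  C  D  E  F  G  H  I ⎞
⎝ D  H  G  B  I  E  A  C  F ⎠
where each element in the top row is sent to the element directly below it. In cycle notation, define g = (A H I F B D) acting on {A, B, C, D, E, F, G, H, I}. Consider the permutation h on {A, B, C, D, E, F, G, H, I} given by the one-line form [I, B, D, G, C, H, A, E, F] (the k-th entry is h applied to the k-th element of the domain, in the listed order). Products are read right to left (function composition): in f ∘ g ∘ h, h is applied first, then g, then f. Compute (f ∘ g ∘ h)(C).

Chase C: h(C) = D; g(D) = A; f(A) = D. Hence (f ∘ g ∘ h)(C) = D.

D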